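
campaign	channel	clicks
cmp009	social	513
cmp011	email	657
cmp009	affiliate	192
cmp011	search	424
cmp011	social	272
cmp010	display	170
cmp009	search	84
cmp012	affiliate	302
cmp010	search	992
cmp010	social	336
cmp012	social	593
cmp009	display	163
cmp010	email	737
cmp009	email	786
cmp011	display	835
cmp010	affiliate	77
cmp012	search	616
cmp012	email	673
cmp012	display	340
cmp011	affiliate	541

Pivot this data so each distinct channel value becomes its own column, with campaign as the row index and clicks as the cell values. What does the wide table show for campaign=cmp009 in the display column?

163

Wide layout: rows indexed by campaign, columns are the 5 distinct channel values (social, email, affiliate, search, display).
Cell (campaign=cmp009, channel=display) draws from the long row where campaign=cmp009 and channel=display, which has clicks=163.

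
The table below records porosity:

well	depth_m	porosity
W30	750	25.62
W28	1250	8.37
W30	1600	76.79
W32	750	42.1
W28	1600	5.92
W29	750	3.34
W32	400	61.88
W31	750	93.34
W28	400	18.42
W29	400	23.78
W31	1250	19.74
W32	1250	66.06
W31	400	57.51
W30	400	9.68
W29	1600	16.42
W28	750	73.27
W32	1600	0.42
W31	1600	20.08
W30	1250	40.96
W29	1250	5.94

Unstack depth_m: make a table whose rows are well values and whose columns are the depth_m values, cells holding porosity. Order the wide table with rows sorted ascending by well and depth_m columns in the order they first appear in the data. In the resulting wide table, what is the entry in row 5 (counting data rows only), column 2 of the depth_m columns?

66.06

With rows sorted ascending by well, row 5 is well=W32. depth_m columns in first-appearance order: 750, 1250, 1600, 400; column 2 is 1250.
Long rows with well=W32, depth_m=1250: porosity = 66.06.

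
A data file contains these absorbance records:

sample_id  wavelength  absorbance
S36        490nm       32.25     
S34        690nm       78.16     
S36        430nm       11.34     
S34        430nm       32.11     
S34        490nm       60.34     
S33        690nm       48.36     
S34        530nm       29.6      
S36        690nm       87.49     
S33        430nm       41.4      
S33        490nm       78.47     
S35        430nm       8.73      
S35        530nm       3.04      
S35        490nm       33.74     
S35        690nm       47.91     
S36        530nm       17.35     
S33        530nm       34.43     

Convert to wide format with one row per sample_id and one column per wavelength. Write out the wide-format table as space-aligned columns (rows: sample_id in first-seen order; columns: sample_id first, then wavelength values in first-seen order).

sample_id  490nm  690nm  430nm  530nm
S36        32.25  87.49  11.34  17.35
S34        60.34  78.16  32.11  29.6 
S33        78.47  48.36  41.4   34.43
S35        33.74  47.91  8.73   3.04 

Columns: sample_id plus the 4 distinct wavelength values (490nm, 690nm, 430nm, 530nm).
For example, row S36 column 490nm takes absorbance=32.25 from the long row (S36, 490nm).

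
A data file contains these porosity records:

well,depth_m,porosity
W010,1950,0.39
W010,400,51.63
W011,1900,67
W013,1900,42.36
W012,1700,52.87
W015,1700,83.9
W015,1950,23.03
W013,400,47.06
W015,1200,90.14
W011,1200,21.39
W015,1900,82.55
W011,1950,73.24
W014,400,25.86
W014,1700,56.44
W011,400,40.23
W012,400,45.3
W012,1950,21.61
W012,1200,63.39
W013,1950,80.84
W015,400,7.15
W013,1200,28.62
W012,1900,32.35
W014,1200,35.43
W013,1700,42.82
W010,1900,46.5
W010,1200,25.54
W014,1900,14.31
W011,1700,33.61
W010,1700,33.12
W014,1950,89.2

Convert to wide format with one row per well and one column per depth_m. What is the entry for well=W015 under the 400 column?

7.15

Wide layout: rows indexed by well, columns are the 5 distinct depth_m values (1950, 400, 1900, 1700, 1200).
Cell (well=W015, depth_m=400) draws from the long row where well=W015 and depth_m=400, which has porosity=7.15.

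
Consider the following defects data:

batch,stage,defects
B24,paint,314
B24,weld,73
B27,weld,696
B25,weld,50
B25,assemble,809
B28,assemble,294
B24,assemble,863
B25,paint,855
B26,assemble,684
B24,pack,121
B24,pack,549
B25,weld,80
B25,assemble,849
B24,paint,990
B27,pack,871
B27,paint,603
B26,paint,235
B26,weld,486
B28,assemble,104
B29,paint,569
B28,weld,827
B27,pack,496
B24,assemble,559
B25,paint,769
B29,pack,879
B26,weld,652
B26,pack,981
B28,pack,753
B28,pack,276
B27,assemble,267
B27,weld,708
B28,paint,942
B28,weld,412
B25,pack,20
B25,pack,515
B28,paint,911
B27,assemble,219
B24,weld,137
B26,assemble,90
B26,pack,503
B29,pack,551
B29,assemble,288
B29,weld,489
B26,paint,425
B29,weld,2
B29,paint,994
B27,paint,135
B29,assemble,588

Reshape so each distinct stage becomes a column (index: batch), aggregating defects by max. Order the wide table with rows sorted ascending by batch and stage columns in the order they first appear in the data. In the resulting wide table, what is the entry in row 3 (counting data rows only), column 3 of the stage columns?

684

With rows sorted ascending by batch, row 3 is batch=B26. stage columns in first-appearance order: paint, weld, assemble, pack; column 3 is assemble.
Long rows with batch=B26, stage=assemble: max(684, 90) = 684.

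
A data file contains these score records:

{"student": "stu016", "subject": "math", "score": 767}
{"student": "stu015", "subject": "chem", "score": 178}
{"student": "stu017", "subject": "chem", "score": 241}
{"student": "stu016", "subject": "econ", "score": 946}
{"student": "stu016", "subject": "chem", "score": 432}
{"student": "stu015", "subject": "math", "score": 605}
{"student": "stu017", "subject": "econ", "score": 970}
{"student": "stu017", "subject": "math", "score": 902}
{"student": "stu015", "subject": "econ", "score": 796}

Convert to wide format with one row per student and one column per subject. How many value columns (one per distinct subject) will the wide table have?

3 distinct subject values: chem, math, econ.

3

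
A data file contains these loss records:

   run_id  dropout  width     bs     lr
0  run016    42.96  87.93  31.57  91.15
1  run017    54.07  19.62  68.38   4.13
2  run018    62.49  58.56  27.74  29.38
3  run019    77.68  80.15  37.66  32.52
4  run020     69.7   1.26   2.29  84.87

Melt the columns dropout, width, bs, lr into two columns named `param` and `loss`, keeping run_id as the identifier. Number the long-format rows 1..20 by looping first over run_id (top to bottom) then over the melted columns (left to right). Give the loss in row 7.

20 rows total (5 × 4). Row 7: index ⌊(7-1)/4⌋ = 1 into run_id → run017; (7-1) mod 4 = 2 into the melted columns → bs.
So row 7 is (run017, bs, 68.38); loss = 68.38.

68.38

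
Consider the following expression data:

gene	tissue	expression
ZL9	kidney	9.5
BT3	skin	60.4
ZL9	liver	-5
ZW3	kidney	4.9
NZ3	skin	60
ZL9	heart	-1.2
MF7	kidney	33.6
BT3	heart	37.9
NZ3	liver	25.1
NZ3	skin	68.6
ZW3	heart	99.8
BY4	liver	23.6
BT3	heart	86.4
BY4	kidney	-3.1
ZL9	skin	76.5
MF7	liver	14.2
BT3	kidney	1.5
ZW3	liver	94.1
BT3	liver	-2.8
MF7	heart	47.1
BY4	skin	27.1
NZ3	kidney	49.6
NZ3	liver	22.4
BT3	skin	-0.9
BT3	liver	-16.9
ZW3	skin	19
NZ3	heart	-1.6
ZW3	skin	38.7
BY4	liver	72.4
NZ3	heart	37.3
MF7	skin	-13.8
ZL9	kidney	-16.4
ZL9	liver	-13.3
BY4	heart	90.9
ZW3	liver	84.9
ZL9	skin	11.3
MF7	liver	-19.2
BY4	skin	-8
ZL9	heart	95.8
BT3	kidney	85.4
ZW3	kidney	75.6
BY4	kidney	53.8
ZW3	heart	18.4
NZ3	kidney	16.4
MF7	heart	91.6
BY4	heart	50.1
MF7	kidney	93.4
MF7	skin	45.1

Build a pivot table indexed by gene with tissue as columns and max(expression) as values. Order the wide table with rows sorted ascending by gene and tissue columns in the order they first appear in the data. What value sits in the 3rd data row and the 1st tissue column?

93.4

With rows sorted ascending by gene, row 3 is gene=MF7. tissue columns in first-appearance order: kidney, skin, liver, heart; column 1 is kidney.
Long rows with gene=MF7, tissue=kidney: max(33.6, 93.4) = 93.4.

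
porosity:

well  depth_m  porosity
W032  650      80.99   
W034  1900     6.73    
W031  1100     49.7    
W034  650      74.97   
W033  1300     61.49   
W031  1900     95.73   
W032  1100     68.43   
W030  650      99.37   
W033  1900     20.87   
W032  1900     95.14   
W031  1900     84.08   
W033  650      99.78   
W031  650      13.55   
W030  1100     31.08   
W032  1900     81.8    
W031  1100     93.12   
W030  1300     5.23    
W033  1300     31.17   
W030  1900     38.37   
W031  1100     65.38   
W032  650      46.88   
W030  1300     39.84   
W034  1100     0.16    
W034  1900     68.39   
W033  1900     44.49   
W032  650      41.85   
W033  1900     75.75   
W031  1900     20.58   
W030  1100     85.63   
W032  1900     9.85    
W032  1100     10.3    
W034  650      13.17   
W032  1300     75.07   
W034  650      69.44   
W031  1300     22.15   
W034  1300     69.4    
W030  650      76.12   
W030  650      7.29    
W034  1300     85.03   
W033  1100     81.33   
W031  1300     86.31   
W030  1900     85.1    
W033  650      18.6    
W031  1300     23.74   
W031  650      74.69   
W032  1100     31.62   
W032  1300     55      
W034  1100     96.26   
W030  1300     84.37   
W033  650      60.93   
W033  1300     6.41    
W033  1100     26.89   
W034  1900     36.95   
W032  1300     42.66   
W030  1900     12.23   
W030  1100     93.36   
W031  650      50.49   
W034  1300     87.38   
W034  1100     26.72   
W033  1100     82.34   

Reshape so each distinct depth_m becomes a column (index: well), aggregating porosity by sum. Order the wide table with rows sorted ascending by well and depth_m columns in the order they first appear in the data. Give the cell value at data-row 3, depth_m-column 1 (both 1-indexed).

With rows sorted ascending by well, row 3 is well=W032. depth_m columns in first-appearance order: 650, 1900, 1100, 1300; column 1 is 650.
Long rows with well=W032, depth_m=650: 80.99 + 46.88 + 41.85 = 169.72.

169.72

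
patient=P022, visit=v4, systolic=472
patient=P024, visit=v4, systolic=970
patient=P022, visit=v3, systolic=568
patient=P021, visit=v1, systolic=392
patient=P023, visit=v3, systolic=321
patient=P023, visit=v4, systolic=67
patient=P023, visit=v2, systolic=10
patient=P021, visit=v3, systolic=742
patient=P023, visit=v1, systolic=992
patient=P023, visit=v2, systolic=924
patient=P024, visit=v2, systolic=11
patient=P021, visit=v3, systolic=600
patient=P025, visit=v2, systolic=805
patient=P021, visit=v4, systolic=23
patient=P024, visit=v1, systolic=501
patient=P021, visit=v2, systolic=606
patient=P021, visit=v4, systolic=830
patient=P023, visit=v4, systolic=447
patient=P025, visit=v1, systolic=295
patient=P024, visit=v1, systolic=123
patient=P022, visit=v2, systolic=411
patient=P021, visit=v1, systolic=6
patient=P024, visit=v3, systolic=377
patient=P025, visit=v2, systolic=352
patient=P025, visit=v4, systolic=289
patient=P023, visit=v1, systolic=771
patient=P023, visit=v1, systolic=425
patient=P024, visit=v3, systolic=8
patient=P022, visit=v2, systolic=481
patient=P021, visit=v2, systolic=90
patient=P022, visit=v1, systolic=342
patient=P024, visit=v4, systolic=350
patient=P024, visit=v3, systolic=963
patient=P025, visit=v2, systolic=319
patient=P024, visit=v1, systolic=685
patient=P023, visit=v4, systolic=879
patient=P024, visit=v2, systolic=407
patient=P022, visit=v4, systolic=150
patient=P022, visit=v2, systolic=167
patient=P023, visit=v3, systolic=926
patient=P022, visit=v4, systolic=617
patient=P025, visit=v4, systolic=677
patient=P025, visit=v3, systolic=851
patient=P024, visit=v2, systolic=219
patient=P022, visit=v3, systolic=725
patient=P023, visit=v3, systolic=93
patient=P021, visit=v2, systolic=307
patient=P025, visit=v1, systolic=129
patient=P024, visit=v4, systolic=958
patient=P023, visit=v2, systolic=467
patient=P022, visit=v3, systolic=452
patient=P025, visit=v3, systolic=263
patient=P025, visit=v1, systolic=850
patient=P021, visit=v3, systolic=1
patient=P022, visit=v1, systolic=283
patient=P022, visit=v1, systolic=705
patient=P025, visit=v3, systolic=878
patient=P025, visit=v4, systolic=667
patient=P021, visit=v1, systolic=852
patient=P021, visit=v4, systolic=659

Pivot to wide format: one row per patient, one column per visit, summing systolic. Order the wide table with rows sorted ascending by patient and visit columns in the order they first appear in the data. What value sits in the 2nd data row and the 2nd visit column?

With rows sorted ascending by patient, row 2 is patient=P022. visit columns in first-appearance order: v4, v3, v1, v2; column 2 is v3.
Long rows with patient=P022, visit=v3: 568 + 725 + 452 = 1745.

1745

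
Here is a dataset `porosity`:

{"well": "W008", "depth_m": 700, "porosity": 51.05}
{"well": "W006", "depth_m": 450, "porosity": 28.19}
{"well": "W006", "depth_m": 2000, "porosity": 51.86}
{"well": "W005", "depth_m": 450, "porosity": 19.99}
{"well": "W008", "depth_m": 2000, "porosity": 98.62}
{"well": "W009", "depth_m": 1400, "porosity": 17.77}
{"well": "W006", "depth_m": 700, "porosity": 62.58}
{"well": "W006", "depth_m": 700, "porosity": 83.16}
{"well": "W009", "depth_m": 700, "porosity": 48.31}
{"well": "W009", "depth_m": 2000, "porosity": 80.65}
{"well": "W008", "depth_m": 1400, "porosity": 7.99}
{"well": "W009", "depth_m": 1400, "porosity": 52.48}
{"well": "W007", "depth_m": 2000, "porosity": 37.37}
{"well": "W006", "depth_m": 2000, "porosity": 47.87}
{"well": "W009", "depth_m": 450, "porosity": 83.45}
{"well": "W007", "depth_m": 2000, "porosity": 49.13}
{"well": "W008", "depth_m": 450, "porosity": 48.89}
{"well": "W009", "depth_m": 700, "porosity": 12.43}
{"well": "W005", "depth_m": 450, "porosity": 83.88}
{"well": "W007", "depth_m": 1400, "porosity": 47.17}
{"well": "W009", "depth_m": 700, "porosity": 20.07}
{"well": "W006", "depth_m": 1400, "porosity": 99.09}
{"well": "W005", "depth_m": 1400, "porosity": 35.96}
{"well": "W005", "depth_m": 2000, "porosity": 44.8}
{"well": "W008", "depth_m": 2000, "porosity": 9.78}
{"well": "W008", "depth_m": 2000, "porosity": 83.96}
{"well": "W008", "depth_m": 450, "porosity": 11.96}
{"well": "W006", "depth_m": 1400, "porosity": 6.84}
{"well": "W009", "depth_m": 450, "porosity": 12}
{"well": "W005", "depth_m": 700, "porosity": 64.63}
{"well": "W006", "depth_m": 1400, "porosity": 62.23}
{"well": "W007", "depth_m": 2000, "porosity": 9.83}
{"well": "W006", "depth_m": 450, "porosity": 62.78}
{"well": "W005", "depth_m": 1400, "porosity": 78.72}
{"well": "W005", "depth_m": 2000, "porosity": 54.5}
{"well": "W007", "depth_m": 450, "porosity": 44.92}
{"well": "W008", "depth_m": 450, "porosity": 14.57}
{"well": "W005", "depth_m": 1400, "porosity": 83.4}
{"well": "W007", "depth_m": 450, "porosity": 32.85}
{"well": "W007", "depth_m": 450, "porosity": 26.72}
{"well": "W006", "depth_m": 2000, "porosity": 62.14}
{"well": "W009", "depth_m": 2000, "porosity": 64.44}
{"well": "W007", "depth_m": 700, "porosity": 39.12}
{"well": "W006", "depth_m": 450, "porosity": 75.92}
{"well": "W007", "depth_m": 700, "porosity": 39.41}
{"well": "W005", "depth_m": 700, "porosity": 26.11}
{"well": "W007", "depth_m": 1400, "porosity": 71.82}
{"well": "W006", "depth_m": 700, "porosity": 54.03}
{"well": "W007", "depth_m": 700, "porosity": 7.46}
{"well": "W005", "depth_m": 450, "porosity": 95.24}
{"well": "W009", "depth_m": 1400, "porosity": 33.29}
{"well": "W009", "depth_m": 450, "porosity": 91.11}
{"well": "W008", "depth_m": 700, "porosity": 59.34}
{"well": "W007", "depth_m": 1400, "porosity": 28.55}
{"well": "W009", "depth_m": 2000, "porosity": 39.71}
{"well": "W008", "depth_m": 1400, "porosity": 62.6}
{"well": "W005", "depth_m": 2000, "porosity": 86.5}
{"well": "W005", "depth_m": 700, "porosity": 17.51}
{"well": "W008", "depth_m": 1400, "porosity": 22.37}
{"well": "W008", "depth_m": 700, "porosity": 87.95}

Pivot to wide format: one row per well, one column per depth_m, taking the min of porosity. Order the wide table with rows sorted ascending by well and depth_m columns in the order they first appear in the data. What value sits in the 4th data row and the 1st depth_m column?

51.05

With rows sorted ascending by well, row 4 is well=W008. depth_m columns in first-appearance order: 700, 450, 2000, 1400; column 1 is 700.
Long rows with well=W008, depth_m=700: min(51.05, 59.34, 87.95) = 51.05.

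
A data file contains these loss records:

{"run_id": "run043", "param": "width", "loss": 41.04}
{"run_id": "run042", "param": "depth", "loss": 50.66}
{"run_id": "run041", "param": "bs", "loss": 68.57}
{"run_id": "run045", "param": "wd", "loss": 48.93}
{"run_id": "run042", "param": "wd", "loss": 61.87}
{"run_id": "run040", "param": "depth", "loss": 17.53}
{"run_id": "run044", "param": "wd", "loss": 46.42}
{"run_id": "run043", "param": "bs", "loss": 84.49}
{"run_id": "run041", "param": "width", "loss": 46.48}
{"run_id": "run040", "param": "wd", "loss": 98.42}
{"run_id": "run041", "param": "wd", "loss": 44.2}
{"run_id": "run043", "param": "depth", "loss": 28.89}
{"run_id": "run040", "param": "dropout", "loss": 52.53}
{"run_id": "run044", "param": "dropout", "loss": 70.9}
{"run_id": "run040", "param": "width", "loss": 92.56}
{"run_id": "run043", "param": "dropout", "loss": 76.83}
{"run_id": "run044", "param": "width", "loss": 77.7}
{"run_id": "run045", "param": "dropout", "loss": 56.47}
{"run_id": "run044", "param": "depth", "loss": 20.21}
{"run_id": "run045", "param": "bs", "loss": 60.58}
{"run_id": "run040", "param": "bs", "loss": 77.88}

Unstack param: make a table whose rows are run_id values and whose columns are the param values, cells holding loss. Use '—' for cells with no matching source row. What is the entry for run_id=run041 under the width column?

The long row with run_id=run041, param=width has loss=46.48.

46.48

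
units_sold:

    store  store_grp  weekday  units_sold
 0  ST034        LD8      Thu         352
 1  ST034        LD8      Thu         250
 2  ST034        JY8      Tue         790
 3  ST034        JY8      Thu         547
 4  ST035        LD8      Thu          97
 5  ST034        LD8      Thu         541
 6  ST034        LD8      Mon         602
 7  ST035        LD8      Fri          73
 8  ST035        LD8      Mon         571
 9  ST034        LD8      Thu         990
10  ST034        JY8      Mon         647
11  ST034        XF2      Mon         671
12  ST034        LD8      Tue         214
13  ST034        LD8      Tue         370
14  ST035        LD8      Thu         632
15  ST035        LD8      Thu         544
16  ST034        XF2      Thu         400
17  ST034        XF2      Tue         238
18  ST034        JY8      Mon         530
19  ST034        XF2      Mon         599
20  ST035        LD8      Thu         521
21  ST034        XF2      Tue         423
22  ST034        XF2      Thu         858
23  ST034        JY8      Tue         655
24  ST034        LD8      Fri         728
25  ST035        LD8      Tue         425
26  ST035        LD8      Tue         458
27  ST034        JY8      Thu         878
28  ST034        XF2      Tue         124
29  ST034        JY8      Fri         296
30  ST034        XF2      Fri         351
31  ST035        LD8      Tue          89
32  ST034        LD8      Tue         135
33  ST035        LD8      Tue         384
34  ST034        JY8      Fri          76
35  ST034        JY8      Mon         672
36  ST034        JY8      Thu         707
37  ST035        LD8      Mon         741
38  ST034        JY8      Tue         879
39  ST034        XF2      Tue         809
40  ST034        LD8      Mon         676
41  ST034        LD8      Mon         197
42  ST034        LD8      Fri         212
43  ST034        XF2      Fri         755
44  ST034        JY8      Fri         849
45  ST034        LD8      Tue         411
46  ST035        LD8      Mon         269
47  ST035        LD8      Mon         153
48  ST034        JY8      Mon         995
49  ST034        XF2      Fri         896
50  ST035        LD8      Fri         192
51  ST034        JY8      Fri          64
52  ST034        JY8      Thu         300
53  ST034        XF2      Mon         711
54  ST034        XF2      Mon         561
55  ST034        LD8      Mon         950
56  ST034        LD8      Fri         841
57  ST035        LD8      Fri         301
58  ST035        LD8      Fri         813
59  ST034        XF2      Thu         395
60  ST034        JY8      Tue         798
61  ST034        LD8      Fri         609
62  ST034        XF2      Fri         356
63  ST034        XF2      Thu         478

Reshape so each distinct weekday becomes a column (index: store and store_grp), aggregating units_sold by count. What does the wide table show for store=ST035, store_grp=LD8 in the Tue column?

Rows with store=ST035, store_grp=LD8 and weekday=Tue: units_sold values are 425, 458, 89, 384.
4 rows match — count = 4.

4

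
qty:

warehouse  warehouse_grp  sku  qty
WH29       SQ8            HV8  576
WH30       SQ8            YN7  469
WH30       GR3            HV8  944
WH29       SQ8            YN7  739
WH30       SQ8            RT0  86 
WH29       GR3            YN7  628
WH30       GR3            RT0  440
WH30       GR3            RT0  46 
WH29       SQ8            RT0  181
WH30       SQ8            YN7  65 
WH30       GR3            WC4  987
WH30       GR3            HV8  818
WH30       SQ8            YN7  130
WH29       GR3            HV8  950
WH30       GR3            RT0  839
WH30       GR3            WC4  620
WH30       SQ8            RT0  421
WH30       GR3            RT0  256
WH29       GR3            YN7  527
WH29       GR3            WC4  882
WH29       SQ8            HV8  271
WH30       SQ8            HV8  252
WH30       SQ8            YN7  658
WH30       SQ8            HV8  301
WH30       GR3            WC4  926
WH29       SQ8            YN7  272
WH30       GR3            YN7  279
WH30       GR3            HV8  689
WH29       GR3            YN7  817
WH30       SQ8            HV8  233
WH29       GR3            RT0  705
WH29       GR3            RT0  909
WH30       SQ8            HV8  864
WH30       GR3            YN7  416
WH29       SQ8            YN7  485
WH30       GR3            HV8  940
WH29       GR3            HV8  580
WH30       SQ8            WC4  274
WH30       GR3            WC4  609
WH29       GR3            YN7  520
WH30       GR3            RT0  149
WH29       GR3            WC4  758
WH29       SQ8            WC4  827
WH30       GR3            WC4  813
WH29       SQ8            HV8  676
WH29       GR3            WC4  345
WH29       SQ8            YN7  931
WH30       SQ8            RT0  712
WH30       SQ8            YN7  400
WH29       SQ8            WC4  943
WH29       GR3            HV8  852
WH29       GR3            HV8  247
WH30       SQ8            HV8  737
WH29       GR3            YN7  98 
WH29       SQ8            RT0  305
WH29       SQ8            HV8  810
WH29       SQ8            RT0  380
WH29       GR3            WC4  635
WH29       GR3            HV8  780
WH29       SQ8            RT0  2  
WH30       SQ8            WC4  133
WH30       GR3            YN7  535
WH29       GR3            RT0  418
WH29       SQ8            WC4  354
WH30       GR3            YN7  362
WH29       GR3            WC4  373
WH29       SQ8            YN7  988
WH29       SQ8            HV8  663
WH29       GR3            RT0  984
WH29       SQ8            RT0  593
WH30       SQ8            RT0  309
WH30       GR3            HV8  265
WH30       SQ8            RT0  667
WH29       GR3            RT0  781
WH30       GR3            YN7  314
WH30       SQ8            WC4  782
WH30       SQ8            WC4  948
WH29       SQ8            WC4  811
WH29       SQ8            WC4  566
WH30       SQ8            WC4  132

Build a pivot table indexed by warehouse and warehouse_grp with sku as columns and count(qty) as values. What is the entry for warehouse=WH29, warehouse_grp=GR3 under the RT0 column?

Rows with warehouse=WH29, warehouse_grp=GR3 and sku=RT0: qty values are 705, 909, 418, 984, 781.
5 rows match — count = 5.

5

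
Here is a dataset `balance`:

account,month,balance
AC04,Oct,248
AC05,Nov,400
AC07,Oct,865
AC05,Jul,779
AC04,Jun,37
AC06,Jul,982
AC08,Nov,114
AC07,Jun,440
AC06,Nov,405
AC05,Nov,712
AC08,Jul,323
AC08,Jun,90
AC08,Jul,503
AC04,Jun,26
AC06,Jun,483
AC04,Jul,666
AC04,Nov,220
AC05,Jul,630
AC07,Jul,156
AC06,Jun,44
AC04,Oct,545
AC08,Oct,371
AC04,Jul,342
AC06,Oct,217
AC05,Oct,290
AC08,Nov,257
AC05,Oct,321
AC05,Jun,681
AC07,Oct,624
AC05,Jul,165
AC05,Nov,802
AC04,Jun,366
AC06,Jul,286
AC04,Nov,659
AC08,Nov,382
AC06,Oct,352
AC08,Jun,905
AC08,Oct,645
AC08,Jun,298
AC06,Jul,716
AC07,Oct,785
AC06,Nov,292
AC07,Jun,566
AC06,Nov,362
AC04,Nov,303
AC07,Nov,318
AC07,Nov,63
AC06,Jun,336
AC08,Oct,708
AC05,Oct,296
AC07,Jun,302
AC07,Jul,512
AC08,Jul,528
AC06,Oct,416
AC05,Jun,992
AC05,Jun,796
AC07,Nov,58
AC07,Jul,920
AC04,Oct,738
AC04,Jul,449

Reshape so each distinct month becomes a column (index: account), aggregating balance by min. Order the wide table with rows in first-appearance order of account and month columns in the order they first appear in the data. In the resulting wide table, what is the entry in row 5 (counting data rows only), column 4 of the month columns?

With rows in first-appearance order of account, row 5 is account=AC08. month columns in first-appearance order: Oct, Nov, Jul, Jun; column 4 is Jun.
Long rows with account=AC08, month=Jun: min(90, 905, 298) = 90.

90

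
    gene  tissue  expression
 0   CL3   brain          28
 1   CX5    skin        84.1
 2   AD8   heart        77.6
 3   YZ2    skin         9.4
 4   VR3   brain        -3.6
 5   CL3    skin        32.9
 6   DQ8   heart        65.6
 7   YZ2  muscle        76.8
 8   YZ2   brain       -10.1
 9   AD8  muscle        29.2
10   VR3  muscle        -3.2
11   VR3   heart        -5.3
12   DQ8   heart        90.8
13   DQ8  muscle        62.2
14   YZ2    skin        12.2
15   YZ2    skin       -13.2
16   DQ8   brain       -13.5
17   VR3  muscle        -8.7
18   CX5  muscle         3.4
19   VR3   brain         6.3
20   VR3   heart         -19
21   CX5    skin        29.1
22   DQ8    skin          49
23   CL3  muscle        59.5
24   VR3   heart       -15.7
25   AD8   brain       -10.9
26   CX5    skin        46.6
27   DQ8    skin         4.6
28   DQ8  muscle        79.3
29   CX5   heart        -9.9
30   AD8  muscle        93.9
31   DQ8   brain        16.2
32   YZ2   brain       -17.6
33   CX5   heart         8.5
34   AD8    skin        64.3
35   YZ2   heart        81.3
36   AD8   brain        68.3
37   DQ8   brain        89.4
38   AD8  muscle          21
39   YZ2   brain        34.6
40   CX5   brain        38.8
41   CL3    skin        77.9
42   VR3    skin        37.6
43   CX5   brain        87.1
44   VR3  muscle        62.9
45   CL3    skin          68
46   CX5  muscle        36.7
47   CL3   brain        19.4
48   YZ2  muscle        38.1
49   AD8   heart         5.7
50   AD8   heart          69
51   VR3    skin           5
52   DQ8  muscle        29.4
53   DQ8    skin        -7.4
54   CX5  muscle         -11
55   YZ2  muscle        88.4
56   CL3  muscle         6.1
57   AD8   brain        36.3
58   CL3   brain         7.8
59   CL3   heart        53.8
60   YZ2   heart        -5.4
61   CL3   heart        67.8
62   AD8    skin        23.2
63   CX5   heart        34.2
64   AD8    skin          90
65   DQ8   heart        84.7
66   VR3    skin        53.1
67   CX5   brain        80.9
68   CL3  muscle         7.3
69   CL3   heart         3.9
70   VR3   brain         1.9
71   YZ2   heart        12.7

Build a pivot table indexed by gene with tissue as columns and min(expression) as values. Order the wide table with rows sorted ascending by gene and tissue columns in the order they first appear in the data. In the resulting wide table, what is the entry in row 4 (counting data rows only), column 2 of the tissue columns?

With rows sorted ascending by gene, row 4 is gene=DQ8. tissue columns in first-appearance order: brain, skin, heart, muscle; column 2 is skin.
Long rows with gene=DQ8, tissue=skin: min(49, 4.6, -7.4) = -7.4.

-7.4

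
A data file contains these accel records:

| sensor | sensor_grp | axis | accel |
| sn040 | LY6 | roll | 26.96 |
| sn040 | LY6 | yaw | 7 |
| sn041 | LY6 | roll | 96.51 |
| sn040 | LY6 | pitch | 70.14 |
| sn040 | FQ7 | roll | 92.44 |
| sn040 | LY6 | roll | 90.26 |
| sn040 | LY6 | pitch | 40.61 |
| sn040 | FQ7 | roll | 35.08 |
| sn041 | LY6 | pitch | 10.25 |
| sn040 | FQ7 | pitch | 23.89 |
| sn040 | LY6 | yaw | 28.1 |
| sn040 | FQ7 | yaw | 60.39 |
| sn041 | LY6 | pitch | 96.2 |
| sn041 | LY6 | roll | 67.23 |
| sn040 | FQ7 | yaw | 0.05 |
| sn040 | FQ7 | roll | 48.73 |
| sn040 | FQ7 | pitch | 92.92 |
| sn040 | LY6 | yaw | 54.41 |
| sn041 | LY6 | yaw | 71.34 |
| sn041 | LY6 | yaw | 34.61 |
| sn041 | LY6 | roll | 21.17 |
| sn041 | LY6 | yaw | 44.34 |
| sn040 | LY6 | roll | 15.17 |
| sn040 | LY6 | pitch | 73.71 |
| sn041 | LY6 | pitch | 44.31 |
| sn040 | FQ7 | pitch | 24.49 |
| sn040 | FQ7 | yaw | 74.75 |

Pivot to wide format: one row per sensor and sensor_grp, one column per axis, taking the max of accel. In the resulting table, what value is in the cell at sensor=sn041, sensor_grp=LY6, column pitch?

Rows with sensor=sn041, sensor_grp=LY6 and axis=pitch: accel values are 10.25, 96.2, 44.31.
max(10.25, 96.2, 44.31) = 96.2.

96.2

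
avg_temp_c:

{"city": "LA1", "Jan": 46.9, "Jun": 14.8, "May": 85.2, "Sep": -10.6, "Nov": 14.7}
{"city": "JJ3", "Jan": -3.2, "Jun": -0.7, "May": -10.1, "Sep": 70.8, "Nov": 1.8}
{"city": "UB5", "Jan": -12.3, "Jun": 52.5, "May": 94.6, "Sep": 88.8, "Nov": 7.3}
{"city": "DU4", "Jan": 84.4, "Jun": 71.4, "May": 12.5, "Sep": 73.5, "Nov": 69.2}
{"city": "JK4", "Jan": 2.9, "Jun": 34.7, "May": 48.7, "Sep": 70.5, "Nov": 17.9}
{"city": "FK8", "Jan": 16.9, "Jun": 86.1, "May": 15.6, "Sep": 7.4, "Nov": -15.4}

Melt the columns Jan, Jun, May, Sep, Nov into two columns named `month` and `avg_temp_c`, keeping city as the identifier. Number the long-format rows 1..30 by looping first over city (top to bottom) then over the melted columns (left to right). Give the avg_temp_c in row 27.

86.1

30 rows total (6 × 5). Row 27: index ⌊(27-1)/5⌋ = 5 into city → FK8; (27-1) mod 5 = 1 into the melted columns → Jun.
So row 27 is (FK8, Jun, 86.1); avg_temp_c = 86.1.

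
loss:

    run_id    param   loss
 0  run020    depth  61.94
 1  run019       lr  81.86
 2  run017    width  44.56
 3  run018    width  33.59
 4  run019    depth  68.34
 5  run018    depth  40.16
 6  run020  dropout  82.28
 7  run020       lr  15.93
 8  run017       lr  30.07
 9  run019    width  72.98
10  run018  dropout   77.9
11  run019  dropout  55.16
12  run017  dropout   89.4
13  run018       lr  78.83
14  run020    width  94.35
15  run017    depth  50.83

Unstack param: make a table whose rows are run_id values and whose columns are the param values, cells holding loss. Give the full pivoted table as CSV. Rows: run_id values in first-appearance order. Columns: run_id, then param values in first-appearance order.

run_id,depth,lr,width,dropout
run020,61.94,15.93,94.35,82.28
run019,68.34,81.86,72.98,55.16
run017,50.83,30.07,44.56,89.4
run018,40.16,78.83,33.59,77.9

Columns: run_id plus the 4 distinct param values (depth, lr, width, dropout).
For example, row run020 column depth takes loss=61.94 from the long row (run020, depth).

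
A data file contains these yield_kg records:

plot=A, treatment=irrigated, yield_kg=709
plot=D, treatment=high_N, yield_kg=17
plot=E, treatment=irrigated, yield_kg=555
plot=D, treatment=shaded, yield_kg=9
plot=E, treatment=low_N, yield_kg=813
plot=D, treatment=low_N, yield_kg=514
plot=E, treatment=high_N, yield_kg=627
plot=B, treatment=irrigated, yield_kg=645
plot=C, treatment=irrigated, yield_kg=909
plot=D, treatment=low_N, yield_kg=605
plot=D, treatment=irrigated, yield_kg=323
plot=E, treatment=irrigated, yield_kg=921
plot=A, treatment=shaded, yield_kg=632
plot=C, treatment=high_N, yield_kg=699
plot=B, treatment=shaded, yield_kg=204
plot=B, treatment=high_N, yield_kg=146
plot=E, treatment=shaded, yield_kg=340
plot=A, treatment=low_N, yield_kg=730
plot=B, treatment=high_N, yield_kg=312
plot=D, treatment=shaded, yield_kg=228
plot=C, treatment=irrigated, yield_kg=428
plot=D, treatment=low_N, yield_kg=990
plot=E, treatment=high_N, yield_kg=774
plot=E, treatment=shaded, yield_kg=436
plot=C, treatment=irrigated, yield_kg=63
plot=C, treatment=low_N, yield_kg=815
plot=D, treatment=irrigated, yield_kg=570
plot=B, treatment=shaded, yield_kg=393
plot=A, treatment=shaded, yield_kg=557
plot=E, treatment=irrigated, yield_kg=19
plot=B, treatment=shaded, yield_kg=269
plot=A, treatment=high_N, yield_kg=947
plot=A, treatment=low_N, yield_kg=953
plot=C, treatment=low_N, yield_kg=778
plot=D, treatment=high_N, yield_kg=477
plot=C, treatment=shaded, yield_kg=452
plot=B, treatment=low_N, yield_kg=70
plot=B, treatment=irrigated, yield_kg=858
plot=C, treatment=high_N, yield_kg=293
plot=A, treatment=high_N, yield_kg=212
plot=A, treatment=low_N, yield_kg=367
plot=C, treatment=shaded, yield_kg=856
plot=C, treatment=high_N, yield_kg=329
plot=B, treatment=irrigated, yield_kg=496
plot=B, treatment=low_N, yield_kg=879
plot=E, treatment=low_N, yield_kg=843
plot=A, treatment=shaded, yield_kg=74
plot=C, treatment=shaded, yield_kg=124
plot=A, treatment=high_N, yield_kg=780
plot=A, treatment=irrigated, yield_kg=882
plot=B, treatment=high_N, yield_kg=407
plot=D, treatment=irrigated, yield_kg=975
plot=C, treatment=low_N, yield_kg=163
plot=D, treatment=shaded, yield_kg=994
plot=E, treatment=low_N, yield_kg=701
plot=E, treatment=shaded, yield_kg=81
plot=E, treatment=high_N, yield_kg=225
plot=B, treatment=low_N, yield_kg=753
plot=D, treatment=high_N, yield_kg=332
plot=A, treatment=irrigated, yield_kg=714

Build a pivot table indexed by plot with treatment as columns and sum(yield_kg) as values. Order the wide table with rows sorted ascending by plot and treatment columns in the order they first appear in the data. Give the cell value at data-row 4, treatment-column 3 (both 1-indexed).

With rows sorted ascending by plot, row 4 is plot=D. treatment columns in first-appearance order: irrigated, high_N, shaded, low_N; column 3 is shaded.
Long rows with plot=D, treatment=shaded: 9 + 228 + 994 = 1231.

1231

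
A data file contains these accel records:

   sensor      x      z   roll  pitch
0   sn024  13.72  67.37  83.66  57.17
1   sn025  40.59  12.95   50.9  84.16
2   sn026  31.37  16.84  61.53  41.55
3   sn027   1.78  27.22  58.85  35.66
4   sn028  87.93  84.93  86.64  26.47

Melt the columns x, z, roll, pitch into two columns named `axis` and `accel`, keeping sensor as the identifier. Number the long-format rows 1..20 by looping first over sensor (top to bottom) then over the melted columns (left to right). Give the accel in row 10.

16.84

20 rows total (5 × 4). Row 10: index ⌊(10-1)/4⌋ = 2 into sensor → sn026; (10-1) mod 4 = 1 into the melted columns → z.
So row 10 is (sn026, z, 16.84); accel = 16.84.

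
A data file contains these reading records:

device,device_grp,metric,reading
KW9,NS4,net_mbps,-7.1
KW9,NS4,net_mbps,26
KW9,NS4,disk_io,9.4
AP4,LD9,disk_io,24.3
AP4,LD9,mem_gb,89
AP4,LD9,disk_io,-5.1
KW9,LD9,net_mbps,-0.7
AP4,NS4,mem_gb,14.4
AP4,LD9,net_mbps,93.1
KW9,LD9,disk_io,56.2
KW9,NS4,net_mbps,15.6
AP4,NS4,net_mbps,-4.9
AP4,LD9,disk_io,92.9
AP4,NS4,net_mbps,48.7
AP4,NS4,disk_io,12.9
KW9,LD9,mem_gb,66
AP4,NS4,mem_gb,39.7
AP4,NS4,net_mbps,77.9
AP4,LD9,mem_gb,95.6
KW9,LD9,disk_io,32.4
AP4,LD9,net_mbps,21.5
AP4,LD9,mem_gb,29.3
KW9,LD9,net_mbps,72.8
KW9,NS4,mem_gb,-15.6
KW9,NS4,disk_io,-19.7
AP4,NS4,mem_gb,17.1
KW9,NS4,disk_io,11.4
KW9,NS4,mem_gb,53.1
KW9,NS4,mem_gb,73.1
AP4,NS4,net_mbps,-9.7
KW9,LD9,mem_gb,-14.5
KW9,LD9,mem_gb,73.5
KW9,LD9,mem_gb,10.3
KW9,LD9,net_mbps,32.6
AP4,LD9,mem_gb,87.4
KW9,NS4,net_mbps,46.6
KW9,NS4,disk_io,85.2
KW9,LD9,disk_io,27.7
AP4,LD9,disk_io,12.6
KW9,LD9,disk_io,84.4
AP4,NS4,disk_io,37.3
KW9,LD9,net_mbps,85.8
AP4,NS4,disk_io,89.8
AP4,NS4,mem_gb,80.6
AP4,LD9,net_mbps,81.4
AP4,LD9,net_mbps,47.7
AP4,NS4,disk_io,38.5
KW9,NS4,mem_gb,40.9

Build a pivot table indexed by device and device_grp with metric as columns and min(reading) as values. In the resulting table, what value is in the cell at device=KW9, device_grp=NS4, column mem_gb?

-15.6

Rows with device=KW9, device_grp=NS4 and metric=mem_gb: reading values are -15.6, 53.1, 73.1, 40.9.
min(-15.6, 53.1, 73.1, 40.9) = -15.6.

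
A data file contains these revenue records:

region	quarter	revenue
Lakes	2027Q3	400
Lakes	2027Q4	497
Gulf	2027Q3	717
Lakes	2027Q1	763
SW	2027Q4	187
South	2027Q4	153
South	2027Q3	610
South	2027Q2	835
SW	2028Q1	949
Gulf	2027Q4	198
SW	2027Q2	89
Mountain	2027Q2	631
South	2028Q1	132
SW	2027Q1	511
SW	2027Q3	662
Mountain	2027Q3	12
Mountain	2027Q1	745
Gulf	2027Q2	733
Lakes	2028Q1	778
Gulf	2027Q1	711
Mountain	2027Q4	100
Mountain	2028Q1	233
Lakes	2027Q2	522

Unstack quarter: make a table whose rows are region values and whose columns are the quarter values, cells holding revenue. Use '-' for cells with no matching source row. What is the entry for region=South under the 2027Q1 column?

No long-format row has region=South and quarter=2027Q1, so the cell is -.

-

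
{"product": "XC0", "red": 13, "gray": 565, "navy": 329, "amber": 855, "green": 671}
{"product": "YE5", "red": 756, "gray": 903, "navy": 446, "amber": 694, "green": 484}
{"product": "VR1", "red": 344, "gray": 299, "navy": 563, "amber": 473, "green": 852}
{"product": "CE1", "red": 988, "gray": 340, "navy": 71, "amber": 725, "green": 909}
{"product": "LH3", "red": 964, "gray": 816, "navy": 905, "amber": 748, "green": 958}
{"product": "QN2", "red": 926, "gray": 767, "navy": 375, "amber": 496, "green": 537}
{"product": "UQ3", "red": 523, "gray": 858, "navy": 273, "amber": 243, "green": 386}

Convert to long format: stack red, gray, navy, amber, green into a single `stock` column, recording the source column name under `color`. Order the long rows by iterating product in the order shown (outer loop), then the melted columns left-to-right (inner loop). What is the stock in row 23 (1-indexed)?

35 rows total (7 × 5). Row 23: index ⌊(23-1)/5⌋ = 4 into product → LH3; (23-1) mod 5 = 2 into the melted columns → navy.
So row 23 is (LH3, navy, 905); stock = 905.

905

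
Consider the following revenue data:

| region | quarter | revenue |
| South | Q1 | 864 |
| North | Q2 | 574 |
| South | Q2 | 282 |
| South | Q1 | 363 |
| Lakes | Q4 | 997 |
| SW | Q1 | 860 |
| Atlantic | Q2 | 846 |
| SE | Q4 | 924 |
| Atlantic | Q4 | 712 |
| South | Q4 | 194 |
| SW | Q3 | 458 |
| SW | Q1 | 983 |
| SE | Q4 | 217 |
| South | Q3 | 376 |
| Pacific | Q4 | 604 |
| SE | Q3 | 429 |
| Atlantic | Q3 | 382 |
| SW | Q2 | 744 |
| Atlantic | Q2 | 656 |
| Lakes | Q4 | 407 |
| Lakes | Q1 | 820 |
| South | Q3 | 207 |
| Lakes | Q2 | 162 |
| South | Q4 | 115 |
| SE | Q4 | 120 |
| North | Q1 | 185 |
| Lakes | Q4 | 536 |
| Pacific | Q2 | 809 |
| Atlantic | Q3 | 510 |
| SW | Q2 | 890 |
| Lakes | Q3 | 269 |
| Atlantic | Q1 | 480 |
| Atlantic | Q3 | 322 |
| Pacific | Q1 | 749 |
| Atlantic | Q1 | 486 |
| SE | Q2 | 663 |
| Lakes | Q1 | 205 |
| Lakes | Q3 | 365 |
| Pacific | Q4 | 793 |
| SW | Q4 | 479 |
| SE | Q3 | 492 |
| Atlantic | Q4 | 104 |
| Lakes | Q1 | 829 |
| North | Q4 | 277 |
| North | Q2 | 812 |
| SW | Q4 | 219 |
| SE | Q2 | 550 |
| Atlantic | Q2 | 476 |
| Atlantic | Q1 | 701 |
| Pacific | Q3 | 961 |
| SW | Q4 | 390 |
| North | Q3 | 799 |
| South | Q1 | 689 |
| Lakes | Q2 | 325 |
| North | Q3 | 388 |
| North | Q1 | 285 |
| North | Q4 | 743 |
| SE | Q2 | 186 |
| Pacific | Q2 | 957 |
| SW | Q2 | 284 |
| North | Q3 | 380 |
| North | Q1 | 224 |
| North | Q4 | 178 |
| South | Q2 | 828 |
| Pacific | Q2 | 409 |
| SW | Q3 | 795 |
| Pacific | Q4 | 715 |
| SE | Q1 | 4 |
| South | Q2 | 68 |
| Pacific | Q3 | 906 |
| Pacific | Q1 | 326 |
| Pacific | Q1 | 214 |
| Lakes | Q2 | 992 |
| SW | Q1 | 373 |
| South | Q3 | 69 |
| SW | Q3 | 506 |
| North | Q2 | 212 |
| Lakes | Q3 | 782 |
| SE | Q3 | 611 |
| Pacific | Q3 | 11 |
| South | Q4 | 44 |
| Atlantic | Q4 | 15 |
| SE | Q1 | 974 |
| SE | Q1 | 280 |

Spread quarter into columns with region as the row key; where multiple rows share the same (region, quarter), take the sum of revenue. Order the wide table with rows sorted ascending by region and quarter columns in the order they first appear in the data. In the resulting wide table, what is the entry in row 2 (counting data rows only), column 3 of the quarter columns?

With rows sorted ascending by region, row 2 is region=Lakes. quarter columns in first-appearance order: Q1, Q2, Q4, Q3; column 3 is Q4.
Long rows with region=Lakes, quarter=Q4: 997 + 407 + 536 = 1940.

1940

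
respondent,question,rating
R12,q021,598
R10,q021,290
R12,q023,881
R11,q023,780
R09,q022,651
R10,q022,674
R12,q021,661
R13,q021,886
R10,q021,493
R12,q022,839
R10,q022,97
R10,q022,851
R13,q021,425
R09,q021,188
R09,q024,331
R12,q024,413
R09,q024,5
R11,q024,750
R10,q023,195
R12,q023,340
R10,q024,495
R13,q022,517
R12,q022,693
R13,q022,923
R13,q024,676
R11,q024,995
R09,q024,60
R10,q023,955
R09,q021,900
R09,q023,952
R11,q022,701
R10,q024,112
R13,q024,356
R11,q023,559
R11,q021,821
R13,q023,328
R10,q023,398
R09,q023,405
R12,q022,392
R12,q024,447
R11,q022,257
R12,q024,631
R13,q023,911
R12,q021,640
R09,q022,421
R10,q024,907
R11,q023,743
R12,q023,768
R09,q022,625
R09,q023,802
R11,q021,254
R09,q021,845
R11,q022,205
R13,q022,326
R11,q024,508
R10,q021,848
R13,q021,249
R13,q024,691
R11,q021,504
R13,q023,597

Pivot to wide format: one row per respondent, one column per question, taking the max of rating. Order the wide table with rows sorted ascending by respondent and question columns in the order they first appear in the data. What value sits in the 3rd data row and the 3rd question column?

701

With rows sorted ascending by respondent, row 3 is respondent=R11. question columns in first-appearance order: q021, q023, q022, q024; column 3 is q022.
Long rows with respondent=R11, question=q022: max(701, 257, 205) = 701.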